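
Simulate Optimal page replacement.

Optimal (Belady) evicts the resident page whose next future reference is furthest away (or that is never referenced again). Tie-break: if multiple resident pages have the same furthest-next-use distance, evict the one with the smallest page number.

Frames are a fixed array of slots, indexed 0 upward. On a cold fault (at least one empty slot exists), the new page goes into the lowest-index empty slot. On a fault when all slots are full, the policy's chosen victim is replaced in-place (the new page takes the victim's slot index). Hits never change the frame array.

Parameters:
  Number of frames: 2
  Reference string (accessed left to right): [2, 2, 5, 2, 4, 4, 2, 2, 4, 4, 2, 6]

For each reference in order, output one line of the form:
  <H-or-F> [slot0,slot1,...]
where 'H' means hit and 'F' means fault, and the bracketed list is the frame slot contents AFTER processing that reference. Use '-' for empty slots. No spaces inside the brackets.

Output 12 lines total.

F [2,-]
H [2,-]
F [2,5]
H [2,5]
F [2,4]
H [2,4]
H [2,4]
H [2,4]
H [2,4]
H [2,4]
H [2,4]
F [6,4]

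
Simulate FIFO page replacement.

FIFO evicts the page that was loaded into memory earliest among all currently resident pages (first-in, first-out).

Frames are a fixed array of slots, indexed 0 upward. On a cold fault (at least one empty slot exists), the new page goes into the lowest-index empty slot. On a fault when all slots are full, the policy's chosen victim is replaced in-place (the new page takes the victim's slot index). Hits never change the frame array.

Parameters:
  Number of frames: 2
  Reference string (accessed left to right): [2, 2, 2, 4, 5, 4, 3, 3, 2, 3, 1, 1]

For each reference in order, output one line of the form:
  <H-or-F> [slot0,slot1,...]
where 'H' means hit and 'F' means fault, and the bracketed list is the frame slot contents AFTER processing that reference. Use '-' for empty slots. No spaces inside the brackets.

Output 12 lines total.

F [2,-]
H [2,-]
H [2,-]
F [2,4]
F [5,4]
H [5,4]
F [5,3]
H [5,3]
F [2,3]
H [2,3]
F [2,1]
H [2,1]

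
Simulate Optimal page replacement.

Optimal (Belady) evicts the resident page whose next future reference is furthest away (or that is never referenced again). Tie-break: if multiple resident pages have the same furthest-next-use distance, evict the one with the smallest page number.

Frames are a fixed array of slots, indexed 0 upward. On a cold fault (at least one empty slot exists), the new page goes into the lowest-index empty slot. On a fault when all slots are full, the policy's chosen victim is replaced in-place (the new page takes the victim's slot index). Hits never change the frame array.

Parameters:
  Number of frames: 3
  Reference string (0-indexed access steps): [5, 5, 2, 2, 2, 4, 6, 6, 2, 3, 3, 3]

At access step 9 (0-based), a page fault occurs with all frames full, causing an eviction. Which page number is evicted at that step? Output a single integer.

Answer: 2

Derivation:
Step 0: ref 5 -> FAULT, frames=[5,-,-]
Step 1: ref 5 -> HIT, frames=[5,-,-]
Step 2: ref 2 -> FAULT, frames=[5,2,-]
Step 3: ref 2 -> HIT, frames=[5,2,-]
Step 4: ref 2 -> HIT, frames=[5,2,-]
Step 5: ref 4 -> FAULT, frames=[5,2,4]
Step 6: ref 6 -> FAULT, evict 4, frames=[5,2,6]
Step 7: ref 6 -> HIT, frames=[5,2,6]
Step 8: ref 2 -> HIT, frames=[5,2,6]
Step 9: ref 3 -> FAULT, evict 2, frames=[5,3,6]
At step 9: evicted page 2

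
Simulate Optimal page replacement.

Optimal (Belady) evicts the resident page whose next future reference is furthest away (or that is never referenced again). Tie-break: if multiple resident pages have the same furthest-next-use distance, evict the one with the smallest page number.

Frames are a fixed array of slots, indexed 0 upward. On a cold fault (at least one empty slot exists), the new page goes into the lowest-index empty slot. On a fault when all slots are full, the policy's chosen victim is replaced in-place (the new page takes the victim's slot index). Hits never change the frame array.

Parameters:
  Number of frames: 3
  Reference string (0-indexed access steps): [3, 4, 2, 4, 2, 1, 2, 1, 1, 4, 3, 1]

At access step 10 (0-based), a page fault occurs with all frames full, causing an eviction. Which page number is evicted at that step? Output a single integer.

Step 0: ref 3 -> FAULT, frames=[3,-,-]
Step 1: ref 4 -> FAULT, frames=[3,4,-]
Step 2: ref 2 -> FAULT, frames=[3,4,2]
Step 3: ref 4 -> HIT, frames=[3,4,2]
Step 4: ref 2 -> HIT, frames=[3,4,2]
Step 5: ref 1 -> FAULT, evict 3, frames=[1,4,2]
Step 6: ref 2 -> HIT, frames=[1,4,2]
Step 7: ref 1 -> HIT, frames=[1,4,2]
Step 8: ref 1 -> HIT, frames=[1,4,2]
Step 9: ref 4 -> HIT, frames=[1,4,2]
Step 10: ref 3 -> FAULT, evict 2, frames=[1,4,3]
At step 10: evicted page 2

Answer: 2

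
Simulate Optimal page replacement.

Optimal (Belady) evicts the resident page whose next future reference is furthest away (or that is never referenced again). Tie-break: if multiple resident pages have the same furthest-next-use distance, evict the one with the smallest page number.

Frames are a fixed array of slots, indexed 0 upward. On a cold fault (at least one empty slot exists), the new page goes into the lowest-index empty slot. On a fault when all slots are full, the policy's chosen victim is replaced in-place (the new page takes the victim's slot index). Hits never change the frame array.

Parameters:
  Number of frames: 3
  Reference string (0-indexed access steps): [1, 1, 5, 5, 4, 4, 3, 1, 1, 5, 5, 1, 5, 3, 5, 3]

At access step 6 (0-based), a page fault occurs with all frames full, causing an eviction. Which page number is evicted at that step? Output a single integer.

Answer: 4

Derivation:
Step 0: ref 1 -> FAULT, frames=[1,-,-]
Step 1: ref 1 -> HIT, frames=[1,-,-]
Step 2: ref 5 -> FAULT, frames=[1,5,-]
Step 3: ref 5 -> HIT, frames=[1,5,-]
Step 4: ref 4 -> FAULT, frames=[1,5,4]
Step 5: ref 4 -> HIT, frames=[1,5,4]
Step 6: ref 3 -> FAULT, evict 4, frames=[1,5,3]
At step 6: evicted page 4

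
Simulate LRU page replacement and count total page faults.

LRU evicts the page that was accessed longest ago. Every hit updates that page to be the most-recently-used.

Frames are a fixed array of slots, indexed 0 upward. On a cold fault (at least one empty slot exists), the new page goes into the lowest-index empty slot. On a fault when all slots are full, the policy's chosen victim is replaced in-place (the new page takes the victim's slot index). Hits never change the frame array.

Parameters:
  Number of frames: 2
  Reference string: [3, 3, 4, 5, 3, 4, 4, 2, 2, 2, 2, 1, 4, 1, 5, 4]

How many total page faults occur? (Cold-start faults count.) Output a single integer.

Answer: 10

Derivation:
Step 0: ref 3 → FAULT, frames=[3,-]
Step 1: ref 3 → HIT, frames=[3,-]
Step 2: ref 4 → FAULT, frames=[3,4]
Step 3: ref 5 → FAULT (evict 3), frames=[5,4]
Step 4: ref 3 → FAULT (evict 4), frames=[5,3]
Step 5: ref 4 → FAULT (evict 5), frames=[4,3]
Step 6: ref 4 → HIT, frames=[4,3]
Step 7: ref 2 → FAULT (evict 3), frames=[4,2]
Step 8: ref 2 → HIT, frames=[4,2]
Step 9: ref 2 → HIT, frames=[4,2]
Step 10: ref 2 → HIT, frames=[4,2]
Step 11: ref 1 → FAULT (evict 4), frames=[1,2]
Step 12: ref 4 → FAULT (evict 2), frames=[1,4]
Step 13: ref 1 → HIT, frames=[1,4]
Step 14: ref 5 → FAULT (evict 4), frames=[1,5]
Step 15: ref 4 → FAULT (evict 1), frames=[4,5]
Total faults: 10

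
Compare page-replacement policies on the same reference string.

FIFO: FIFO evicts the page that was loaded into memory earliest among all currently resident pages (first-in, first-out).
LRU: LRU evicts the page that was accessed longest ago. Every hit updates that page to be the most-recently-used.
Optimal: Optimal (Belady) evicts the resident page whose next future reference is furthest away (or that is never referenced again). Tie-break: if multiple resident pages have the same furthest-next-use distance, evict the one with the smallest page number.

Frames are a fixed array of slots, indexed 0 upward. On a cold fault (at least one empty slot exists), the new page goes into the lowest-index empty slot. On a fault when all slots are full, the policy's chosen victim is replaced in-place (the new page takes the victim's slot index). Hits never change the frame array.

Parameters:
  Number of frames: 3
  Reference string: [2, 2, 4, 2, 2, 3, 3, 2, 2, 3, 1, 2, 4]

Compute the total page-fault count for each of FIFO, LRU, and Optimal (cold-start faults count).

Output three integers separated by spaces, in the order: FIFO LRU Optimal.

Answer: 6 5 4

Derivation:
--- FIFO ---
  step 0: ref 2 -> FAULT, frames=[2,-,-] (faults so far: 1)
  step 1: ref 2 -> HIT, frames=[2,-,-] (faults so far: 1)
  step 2: ref 4 -> FAULT, frames=[2,4,-] (faults so far: 2)
  step 3: ref 2 -> HIT, frames=[2,4,-] (faults so far: 2)
  step 4: ref 2 -> HIT, frames=[2,4,-] (faults so far: 2)
  step 5: ref 3 -> FAULT, frames=[2,4,3] (faults so far: 3)
  step 6: ref 3 -> HIT, frames=[2,4,3] (faults so far: 3)
  step 7: ref 2 -> HIT, frames=[2,4,3] (faults so far: 3)
  step 8: ref 2 -> HIT, frames=[2,4,3] (faults so far: 3)
  step 9: ref 3 -> HIT, frames=[2,4,3] (faults so far: 3)
  step 10: ref 1 -> FAULT, evict 2, frames=[1,4,3] (faults so far: 4)
  step 11: ref 2 -> FAULT, evict 4, frames=[1,2,3] (faults so far: 5)
  step 12: ref 4 -> FAULT, evict 3, frames=[1,2,4] (faults so far: 6)
  FIFO total faults: 6
--- LRU ---
  step 0: ref 2 -> FAULT, frames=[2,-,-] (faults so far: 1)
  step 1: ref 2 -> HIT, frames=[2,-,-] (faults so far: 1)
  step 2: ref 4 -> FAULT, frames=[2,4,-] (faults so far: 2)
  step 3: ref 2 -> HIT, frames=[2,4,-] (faults so far: 2)
  step 4: ref 2 -> HIT, frames=[2,4,-] (faults so far: 2)
  step 5: ref 3 -> FAULT, frames=[2,4,3] (faults so far: 3)
  step 6: ref 3 -> HIT, frames=[2,4,3] (faults so far: 3)
  step 7: ref 2 -> HIT, frames=[2,4,3] (faults so far: 3)
  step 8: ref 2 -> HIT, frames=[2,4,3] (faults so far: 3)
  step 9: ref 3 -> HIT, frames=[2,4,3] (faults so far: 3)
  step 10: ref 1 -> FAULT, evict 4, frames=[2,1,3] (faults so far: 4)
  step 11: ref 2 -> HIT, frames=[2,1,3] (faults so far: 4)
  step 12: ref 4 -> FAULT, evict 3, frames=[2,1,4] (faults so far: 5)
  LRU total faults: 5
--- Optimal ---
  step 0: ref 2 -> FAULT, frames=[2,-,-] (faults so far: 1)
  step 1: ref 2 -> HIT, frames=[2,-,-] (faults so far: 1)
  step 2: ref 4 -> FAULT, frames=[2,4,-] (faults so far: 2)
  step 3: ref 2 -> HIT, frames=[2,4,-] (faults so far: 2)
  step 4: ref 2 -> HIT, frames=[2,4,-] (faults so far: 2)
  step 5: ref 3 -> FAULT, frames=[2,4,3] (faults so far: 3)
  step 6: ref 3 -> HIT, frames=[2,4,3] (faults so far: 3)
  step 7: ref 2 -> HIT, frames=[2,4,3] (faults so far: 3)
  step 8: ref 2 -> HIT, frames=[2,4,3] (faults so far: 3)
  step 9: ref 3 -> HIT, frames=[2,4,3] (faults so far: 3)
  step 10: ref 1 -> FAULT, evict 3, frames=[2,4,1] (faults so far: 4)
  step 11: ref 2 -> HIT, frames=[2,4,1] (faults so far: 4)
  step 12: ref 4 -> HIT, frames=[2,4,1] (faults so far: 4)
  Optimal total faults: 4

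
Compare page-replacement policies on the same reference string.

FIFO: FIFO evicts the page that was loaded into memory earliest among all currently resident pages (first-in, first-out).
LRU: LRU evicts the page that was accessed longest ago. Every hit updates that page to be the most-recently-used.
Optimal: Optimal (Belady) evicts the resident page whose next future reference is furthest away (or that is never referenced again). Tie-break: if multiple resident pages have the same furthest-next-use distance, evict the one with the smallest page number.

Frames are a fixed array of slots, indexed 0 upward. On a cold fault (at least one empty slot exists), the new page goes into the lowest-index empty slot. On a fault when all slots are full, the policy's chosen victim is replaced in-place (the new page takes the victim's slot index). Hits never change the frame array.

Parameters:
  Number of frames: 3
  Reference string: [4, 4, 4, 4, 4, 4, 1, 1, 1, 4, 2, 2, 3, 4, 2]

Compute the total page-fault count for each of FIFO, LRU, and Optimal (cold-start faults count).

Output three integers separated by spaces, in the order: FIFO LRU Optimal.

--- FIFO ---
  step 0: ref 4 -> FAULT, frames=[4,-,-] (faults so far: 1)
  step 1: ref 4 -> HIT, frames=[4,-,-] (faults so far: 1)
  step 2: ref 4 -> HIT, frames=[4,-,-] (faults so far: 1)
  step 3: ref 4 -> HIT, frames=[4,-,-] (faults so far: 1)
  step 4: ref 4 -> HIT, frames=[4,-,-] (faults so far: 1)
  step 5: ref 4 -> HIT, frames=[4,-,-] (faults so far: 1)
  step 6: ref 1 -> FAULT, frames=[4,1,-] (faults so far: 2)
  step 7: ref 1 -> HIT, frames=[4,1,-] (faults so far: 2)
  step 8: ref 1 -> HIT, frames=[4,1,-] (faults so far: 2)
  step 9: ref 4 -> HIT, frames=[4,1,-] (faults so far: 2)
  step 10: ref 2 -> FAULT, frames=[4,1,2] (faults so far: 3)
  step 11: ref 2 -> HIT, frames=[4,1,2] (faults so far: 3)
  step 12: ref 3 -> FAULT, evict 4, frames=[3,1,2] (faults so far: 4)
  step 13: ref 4 -> FAULT, evict 1, frames=[3,4,2] (faults so far: 5)
  step 14: ref 2 -> HIT, frames=[3,4,2] (faults so far: 5)
  FIFO total faults: 5
--- LRU ---
  step 0: ref 4 -> FAULT, frames=[4,-,-] (faults so far: 1)
  step 1: ref 4 -> HIT, frames=[4,-,-] (faults so far: 1)
  step 2: ref 4 -> HIT, frames=[4,-,-] (faults so far: 1)
  step 3: ref 4 -> HIT, frames=[4,-,-] (faults so far: 1)
  step 4: ref 4 -> HIT, frames=[4,-,-] (faults so far: 1)
  step 5: ref 4 -> HIT, frames=[4,-,-] (faults so far: 1)
  step 6: ref 1 -> FAULT, frames=[4,1,-] (faults so far: 2)
  step 7: ref 1 -> HIT, frames=[4,1,-] (faults so far: 2)
  step 8: ref 1 -> HIT, frames=[4,1,-] (faults so far: 2)
  step 9: ref 4 -> HIT, frames=[4,1,-] (faults so far: 2)
  step 10: ref 2 -> FAULT, frames=[4,1,2] (faults so far: 3)
  step 11: ref 2 -> HIT, frames=[4,1,2] (faults so far: 3)
  step 12: ref 3 -> FAULT, evict 1, frames=[4,3,2] (faults so far: 4)
  step 13: ref 4 -> HIT, frames=[4,3,2] (faults so far: 4)
  step 14: ref 2 -> HIT, frames=[4,3,2] (faults so far: 4)
  LRU total faults: 4
--- Optimal ---
  step 0: ref 4 -> FAULT, frames=[4,-,-] (faults so far: 1)
  step 1: ref 4 -> HIT, frames=[4,-,-] (faults so far: 1)
  step 2: ref 4 -> HIT, frames=[4,-,-] (faults so far: 1)
  step 3: ref 4 -> HIT, frames=[4,-,-] (faults so far: 1)
  step 4: ref 4 -> HIT, frames=[4,-,-] (faults so far: 1)
  step 5: ref 4 -> HIT, frames=[4,-,-] (faults so far: 1)
  step 6: ref 1 -> FAULT, frames=[4,1,-] (faults so far: 2)
  step 7: ref 1 -> HIT, frames=[4,1,-] (faults so far: 2)
  step 8: ref 1 -> HIT, frames=[4,1,-] (faults so far: 2)
  step 9: ref 4 -> HIT, frames=[4,1,-] (faults so far: 2)
  step 10: ref 2 -> FAULT, frames=[4,1,2] (faults so far: 3)
  step 11: ref 2 -> HIT, frames=[4,1,2] (faults so far: 3)
  step 12: ref 3 -> FAULT, evict 1, frames=[4,3,2] (faults so far: 4)
  step 13: ref 4 -> HIT, frames=[4,3,2] (faults so far: 4)
  step 14: ref 2 -> HIT, frames=[4,3,2] (faults so far: 4)
  Optimal total faults: 4

Answer: 5 4 4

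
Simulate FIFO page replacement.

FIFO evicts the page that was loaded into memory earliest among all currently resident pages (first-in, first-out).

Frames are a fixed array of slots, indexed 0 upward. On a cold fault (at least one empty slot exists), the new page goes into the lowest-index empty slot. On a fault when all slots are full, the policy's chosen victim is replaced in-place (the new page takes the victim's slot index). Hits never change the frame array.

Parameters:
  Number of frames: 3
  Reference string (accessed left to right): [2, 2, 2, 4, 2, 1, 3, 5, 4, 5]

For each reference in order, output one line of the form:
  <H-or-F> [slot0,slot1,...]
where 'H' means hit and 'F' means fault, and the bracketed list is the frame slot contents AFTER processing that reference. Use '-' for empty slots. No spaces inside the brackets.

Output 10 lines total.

F [2,-,-]
H [2,-,-]
H [2,-,-]
F [2,4,-]
H [2,4,-]
F [2,4,1]
F [3,4,1]
F [3,5,1]
F [3,5,4]
H [3,5,4]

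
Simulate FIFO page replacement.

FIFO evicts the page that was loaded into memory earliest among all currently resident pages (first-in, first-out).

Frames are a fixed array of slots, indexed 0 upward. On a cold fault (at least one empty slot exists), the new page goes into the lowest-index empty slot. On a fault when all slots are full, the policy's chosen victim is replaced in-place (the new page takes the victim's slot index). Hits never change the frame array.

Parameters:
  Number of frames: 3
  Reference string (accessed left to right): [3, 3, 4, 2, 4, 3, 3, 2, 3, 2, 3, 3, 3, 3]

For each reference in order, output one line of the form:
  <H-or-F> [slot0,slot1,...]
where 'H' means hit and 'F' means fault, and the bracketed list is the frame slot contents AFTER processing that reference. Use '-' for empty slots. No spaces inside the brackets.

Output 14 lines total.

F [3,-,-]
H [3,-,-]
F [3,4,-]
F [3,4,2]
H [3,4,2]
H [3,4,2]
H [3,4,2]
H [3,4,2]
H [3,4,2]
H [3,4,2]
H [3,4,2]
H [3,4,2]
H [3,4,2]
H [3,4,2]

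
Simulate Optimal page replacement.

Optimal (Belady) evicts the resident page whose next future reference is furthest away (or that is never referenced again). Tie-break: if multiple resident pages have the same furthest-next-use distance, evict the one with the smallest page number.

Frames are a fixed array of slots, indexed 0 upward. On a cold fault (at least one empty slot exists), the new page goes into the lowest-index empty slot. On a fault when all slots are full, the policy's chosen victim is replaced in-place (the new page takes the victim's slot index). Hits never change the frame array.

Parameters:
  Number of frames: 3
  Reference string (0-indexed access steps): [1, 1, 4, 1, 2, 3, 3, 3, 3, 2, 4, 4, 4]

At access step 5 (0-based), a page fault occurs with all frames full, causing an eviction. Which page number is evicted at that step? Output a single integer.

Answer: 1

Derivation:
Step 0: ref 1 -> FAULT, frames=[1,-,-]
Step 1: ref 1 -> HIT, frames=[1,-,-]
Step 2: ref 4 -> FAULT, frames=[1,4,-]
Step 3: ref 1 -> HIT, frames=[1,4,-]
Step 4: ref 2 -> FAULT, frames=[1,4,2]
Step 5: ref 3 -> FAULT, evict 1, frames=[3,4,2]
At step 5: evicted page 1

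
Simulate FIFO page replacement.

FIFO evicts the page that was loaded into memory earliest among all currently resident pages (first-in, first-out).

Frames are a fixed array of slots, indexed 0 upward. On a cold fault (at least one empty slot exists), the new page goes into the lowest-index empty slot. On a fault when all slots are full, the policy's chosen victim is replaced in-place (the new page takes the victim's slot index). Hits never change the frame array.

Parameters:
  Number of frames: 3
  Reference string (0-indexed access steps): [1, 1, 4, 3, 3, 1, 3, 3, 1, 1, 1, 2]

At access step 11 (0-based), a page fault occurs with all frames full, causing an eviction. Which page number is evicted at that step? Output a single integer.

Answer: 1

Derivation:
Step 0: ref 1 -> FAULT, frames=[1,-,-]
Step 1: ref 1 -> HIT, frames=[1,-,-]
Step 2: ref 4 -> FAULT, frames=[1,4,-]
Step 3: ref 3 -> FAULT, frames=[1,4,3]
Step 4: ref 3 -> HIT, frames=[1,4,3]
Step 5: ref 1 -> HIT, frames=[1,4,3]
Step 6: ref 3 -> HIT, frames=[1,4,3]
Step 7: ref 3 -> HIT, frames=[1,4,3]
Step 8: ref 1 -> HIT, frames=[1,4,3]
Step 9: ref 1 -> HIT, frames=[1,4,3]
Step 10: ref 1 -> HIT, frames=[1,4,3]
Step 11: ref 2 -> FAULT, evict 1, frames=[2,4,3]
At step 11: evicted page 1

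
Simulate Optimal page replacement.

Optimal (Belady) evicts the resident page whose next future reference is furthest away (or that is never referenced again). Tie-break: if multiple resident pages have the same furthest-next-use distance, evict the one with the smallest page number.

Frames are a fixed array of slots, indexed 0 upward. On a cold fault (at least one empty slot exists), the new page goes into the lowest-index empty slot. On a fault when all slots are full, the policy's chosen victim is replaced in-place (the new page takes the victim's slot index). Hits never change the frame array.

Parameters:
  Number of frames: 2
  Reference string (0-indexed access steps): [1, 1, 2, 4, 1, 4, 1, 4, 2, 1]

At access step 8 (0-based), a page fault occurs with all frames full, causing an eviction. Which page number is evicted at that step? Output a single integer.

Answer: 4

Derivation:
Step 0: ref 1 -> FAULT, frames=[1,-]
Step 1: ref 1 -> HIT, frames=[1,-]
Step 2: ref 2 -> FAULT, frames=[1,2]
Step 3: ref 4 -> FAULT, evict 2, frames=[1,4]
Step 4: ref 1 -> HIT, frames=[1,4]
Step 5: ref 4 -> HIT, frames=[1,4]
Step 6: ref 1 -> HIT, frames=[1,4]
Step 7: ref 4 -> HIT, frames=[1,4]
Step 8: ref 2 -> FAULT, evict 4, frames=[1,2]
At step 8: evicted page 4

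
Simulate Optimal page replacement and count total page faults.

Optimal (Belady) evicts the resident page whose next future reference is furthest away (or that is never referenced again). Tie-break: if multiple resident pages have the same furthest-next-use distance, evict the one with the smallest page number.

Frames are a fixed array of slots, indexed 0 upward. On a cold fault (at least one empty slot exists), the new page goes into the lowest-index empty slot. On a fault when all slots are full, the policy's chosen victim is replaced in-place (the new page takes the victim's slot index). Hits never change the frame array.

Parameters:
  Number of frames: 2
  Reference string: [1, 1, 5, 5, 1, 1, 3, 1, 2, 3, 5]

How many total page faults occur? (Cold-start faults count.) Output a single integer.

Step 0: ref 1 → FAULT, frames=[1,-]
Step 1: ref 1 → HIT, frames=[1,-]
Step 2: ref 5 → FAULT, frames=[1,5]
Step 3: ref 5 → HIT, frames=[1,5]
Step 4: ref 1 → HIT, frames=[1,5]
Step 5: ref 1 → HIT, frames=[1,5]
Step 6: ref 3 → FAULT (evict 5), frames=[1,3]
Step 7: ref 1 → HIT, frames=[1,3]
Step 8: ref 2 → FAULT (evict 1), frames=[2,3]
Step 9: ref 3 → HIT, frames=[2,3]
Step 10: ref 5 → FAULT (evict 2), frames=[5,3]
Total faults: 5

Answer: 5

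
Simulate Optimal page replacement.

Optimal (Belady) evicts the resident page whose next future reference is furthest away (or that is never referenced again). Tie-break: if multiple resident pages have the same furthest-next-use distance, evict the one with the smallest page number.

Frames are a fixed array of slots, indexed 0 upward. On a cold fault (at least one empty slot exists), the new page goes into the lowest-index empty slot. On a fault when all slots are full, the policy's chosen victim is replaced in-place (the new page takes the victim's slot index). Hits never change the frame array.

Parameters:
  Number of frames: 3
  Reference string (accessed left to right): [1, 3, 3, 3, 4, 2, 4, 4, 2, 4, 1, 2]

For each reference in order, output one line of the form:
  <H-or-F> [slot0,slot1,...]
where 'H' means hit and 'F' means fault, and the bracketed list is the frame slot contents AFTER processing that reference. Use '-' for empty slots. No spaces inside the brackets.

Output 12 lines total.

F [1,-,-]
F [1,3,-]
H [1,3,-]
H [1,3,-]
F [1,3,4]
F [1,2,4]
H [1,2,4]
H [1,2,4]
H [1,2,4]
H [1,2,4]
H [1,2,4]
H [1,2,4]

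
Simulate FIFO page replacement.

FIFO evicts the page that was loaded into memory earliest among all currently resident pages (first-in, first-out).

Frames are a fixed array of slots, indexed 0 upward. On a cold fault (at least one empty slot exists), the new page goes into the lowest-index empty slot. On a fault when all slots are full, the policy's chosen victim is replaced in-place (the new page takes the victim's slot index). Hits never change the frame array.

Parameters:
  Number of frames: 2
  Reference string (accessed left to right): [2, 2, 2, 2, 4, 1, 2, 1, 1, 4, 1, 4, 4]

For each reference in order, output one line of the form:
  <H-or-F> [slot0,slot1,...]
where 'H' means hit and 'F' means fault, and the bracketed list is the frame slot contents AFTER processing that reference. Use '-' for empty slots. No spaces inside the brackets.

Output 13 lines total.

F [2,-]
H [2,-]
H [2,-]
H [2,-]
F [2,4]
F [1,4]
F [1,2]
H [1,2]
H [1,2]
F [4,2]
F [4,1]
H [4,1]
H [4,1]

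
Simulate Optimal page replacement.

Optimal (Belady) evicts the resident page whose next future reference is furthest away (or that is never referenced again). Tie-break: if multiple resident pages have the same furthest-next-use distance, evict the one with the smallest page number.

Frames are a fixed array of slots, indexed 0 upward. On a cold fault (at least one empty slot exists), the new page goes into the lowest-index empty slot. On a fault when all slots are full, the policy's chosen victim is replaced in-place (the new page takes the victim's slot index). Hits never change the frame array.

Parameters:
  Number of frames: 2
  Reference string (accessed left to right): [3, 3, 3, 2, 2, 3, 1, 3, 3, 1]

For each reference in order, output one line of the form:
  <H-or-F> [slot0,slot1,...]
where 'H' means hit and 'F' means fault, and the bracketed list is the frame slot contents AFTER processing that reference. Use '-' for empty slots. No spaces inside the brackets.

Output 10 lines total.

F [3,-]
H [3,-]
H [3,-]
F [3,2]
H [3,2]
H [3,2]
F [3,1]
H [3,1]
H [3,1]
H [3,1]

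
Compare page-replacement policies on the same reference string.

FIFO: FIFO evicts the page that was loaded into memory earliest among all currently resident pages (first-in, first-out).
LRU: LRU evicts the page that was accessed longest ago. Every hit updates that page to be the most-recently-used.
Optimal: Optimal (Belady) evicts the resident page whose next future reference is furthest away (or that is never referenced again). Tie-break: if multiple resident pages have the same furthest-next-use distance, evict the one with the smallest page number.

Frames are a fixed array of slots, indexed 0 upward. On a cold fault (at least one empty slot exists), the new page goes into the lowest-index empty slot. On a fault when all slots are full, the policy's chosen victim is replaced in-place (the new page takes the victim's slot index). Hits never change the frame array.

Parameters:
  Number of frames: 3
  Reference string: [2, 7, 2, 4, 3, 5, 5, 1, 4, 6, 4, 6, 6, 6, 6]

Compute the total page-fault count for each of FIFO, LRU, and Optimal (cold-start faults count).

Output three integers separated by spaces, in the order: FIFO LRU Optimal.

Answer: 8 8 7

Derivation:
--- FIFO ---
  step 0: ref 2 -> FAULT, frames=[2,-,-] (faults so far: 1)
  step 1: ref 7 -> FAULT, frames=[2,7,-] (faults so far: 2)
  step 2: ref 2 -> HIT, frames=[2,7,-] (faults so far: 2)
  step 3: ref 4 -> FAULT, frames=[2,7,4] (faults so far: 3)
  step 4: ref 3 -> FAULT, evict 2, frames=[3,7,4] (faults so far: 4)
  step 5: ref 5 -> FAULT, evict 7, frames=[3,5,4] (faults so far: 5)
  step 6: ref 5 -> HIT, frames=[3,5,4] (faults so far: 5)
  step 7: ref 1 -> FAULT, evict 4, frames=[3,5,1] (faults so far: 6)
  step 8: ref 4 -> FAULT, evict 3, frames=[4,5,1] (faults so far: 7)
  step 9: ref 6 -> FAULT, evict 5, frames=[4,6,1] (faults so far: 8)
  step 10: ref 4 -> HIT, frames=[4,6,1] (faults so far: 8)
  step 11: ref 6 -> HIT, frames=[4,6,1] (faults so far: 8)
  step 12: ref 6 -> HIT, frames=[4,6,1] (faults so far: 8)
  step 13: ref 6 -> HIT, frames=[4,6,1] (faults so far: 8)
  step 14: ref 6 -> HIT, frames=[4,6,1] (faults so far: 8)
  FIFO total faults: 8
--- LRU ---
  step 0: ref 2 -> FAULT, frames=[2,-,-] (faults so far: 1)
  step 1: ref 7 -> FAULT, frames=[2,7,-] (faults so far: 2)
  step 2: ref 2 -> HIT, frames=[2,7,-] (faults so far: 2)
  step 3: ref 4 -> FAULT, frames=[2,7,4] (faults so far: 3)
  step 4: ref 3 -> FAULT, evict 7, frames=[2,3,4] (faults so far: 4)
  step 5: ref 5 -> FAULT, evict 2, frames=[5,3,4] (faults so far: 5)
  step 6: ref 5 -> HIT, frames=[5,3,4] (faults so far: 5)
  step 7: ref 1 -> FAULT, evict 4, frames=[5,3,1] (faults so far: 6)
  step 8: ref 4 -> FAULT, evict 3, frames=[5,4,1] (faults so far: 7)
  step 9: ref 6 -> FAULT, evict 5, frames=[6,4,1] (faults so far: 8)
  step 10: ref 4 -> HIT, frames=[6,4,1] (faults so far: 8)
  step 11: ref 6 -> HIT, frames=[6,4,1] (faults so far: 8)
  step 12: ref 6 -> HIT, frames=[6,4,1] (faults so far: 8)
  step 13: ref 6 -> HIT, frames=[6,4,1] (faults so far: 8)
  step 14: ref 6 -> HIT, frames=[6,4,1] (faults so far: 8)
  LRU total faults: 8
--- Optimal ---
  step 0: ref 2 -> FAULT, frames=[2,-,-] (faults so far: 1)
  step 1: ref 7 -> FAULT, frames=[2,7,-] (faults so far: 2)
  step 2: ref 2 -> HIT, frames=[2,7,-] (faults so far: 2)
  step 3: ref 4 -> FAULT, frames=[2,7,4] (faults so far: 3)
  step 4: ref 3 -> FAULT, evict 2, frames=[3,7,4] (faults so far: 4)
  step 5: ref 5 -> FAULT, evict 3, frames=[5,7,4] (faults so far: 5)
  step 6: ref 5 -> HIT, frames=[5,7,4] (faults so far: 5)
  step 7: ref 1 -> FAULT, evict 5, frames=[1,7,4] (faults so far: 6)
  step 8: ref 4 -> HIT, frames=[1,7,4] (faults so far: 6)
  step 9: ref 6 -> FAULT, evict 1, frames=[6,7,4] (faults so far: 7)
  step 10: ref 4 -> HIT, frames=[6,7,4] (faults so far: 7)
  step 11: ref 6 -> HIT, frames=[6,7,4] (faults so far: 7)
  step 12: ref 6 -> HIT, frames=[6,7,4] (faults so far: 7)
  step 13: ref 6 -> HIT, frames=[6,7,4] (faults so far: 7)
  step 14: ref 6 -> HIT, frames=[6,7,4] (faults so far: 7)
  Optimal total faults: 7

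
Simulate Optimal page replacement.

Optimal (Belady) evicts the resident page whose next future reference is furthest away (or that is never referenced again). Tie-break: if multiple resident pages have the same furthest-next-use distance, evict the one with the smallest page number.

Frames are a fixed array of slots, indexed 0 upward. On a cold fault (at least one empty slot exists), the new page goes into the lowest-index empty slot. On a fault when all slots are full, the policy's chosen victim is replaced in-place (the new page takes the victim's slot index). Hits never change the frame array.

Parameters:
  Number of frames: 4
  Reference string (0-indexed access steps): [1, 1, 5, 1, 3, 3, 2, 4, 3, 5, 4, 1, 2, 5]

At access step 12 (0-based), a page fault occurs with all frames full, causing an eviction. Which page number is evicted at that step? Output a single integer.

Answer: 1

Derivation:
Step 0: ref 1 -> FAULT, frames=[1,-,-,-]
Step 1: ref 1 -> HIT, frames=[1,-,-,-]
Step 2: ref 5 -> FAULT, frames=[1,5,-,-]
Step 3: ref 1 -> HIT, frames=[1,5,-,-]
Step 4: ref 3 -> FAULT, frames=[1,5,3,-]
Step 5: ref 3 -> HIT, frames=[1,5,3,-]
Step 6: ref 2 -> FAULT, frames=[1,5,3,2]
Step 7: ref 4 -> FAULT, evict 2, frames=[1,5,3,4]
Step 8: ref 3 -> HIT, frames=[1,5,3,4]
Step 9: ref 5 -> HIT, frames=[1,5,3,4]
Step 10: ref 4 -> HIT, frames=[1,5,3,4]
Step 11: ref 1 -> HIT, frames=[1,5,3,4]
Step 12: ref 2 -> FAULT, evict 1, frames=[2,5,3,4]
At step 12: evicted page 1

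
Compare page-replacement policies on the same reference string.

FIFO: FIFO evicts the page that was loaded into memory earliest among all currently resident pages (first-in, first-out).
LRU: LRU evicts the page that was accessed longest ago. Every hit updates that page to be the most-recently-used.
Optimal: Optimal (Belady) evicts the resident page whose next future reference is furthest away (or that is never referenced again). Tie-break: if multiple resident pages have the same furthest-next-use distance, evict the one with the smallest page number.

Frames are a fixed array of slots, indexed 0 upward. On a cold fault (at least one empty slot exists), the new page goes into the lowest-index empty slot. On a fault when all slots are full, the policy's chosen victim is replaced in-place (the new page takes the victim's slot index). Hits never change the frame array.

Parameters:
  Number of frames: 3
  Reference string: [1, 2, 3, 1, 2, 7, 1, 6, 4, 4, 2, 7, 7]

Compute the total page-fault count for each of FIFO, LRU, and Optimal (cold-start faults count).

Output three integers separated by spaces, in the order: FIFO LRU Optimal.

--- FIFO ---
  step 0: ref 1 -> FAULT, frames=[1,-,-] (faults so far: 1)
  step 1: ref 2 -> FAULT, frames=[1,2,-] (faults so far: 2)
  step 2: ref 3 -> FAULT, frames=[1,2,3] (faults so far: 3)
  step 3: ref 1 -> HIT, frames=[1,2,3] (faults so far: 3)
  step 4: ref 2 -> HIT, frames=[1,2,3] (faults so far: 3)
  step 5: ref 7 -> FAULT, evict 1, frames=[7,2,3] (faults so far: 4)
  step 6: ref 1 -> FAULT, evict 2, frames=[7,1,3] (faults so far: 5)
  step 7: ref 6 -> FAULT, evict 3, frames=[7,1,6] (faults so far: 6)
  step 8: ref 4 -> FAULT, evict 7, frames=[4,1,6] (faults so far: 7)
  step 9: ref 4 -> HIT, frames=[4,1,6] (faults so far: 7)
  step 10: ref 2 -> FAULT, evict 1, frames=[4,2,6] (faults so far: 8)
  step 11: ref 7 -> FAULT, evict 6, frames=[4,2,7] (faults so far: 9)
  step 12: ref 7 -> HIT, frames=[4,2,7] (faults so far: 9)
  FIFO total faults: 9
--- LRU ---
  step 0: ref 1 -> FAULT, frames=[1,-,-] (faults so far: 1)
  step 1: ref 2 -> FAULT, frames=[1,2,-] (faults so far: 2)
  step 2: ref 3 -> FAULT, frames=[1,2,3] (faults so far: 3)
  step 3: ref 1 -> HIT, frames=[1,2,3] (faults so far: 3)
  step 4: ref 2 -> HIT, frames=[1,2,3] (faults so far: 3)
  step 5: ref 7 -> FAULT, evict 3, frames=[1,2,7] (faults so far: 4)
  step 6: ref 1 -> HIT, frames=[1,2,7] (faults so far: 4)
  step 7: ref 6 -> FAULT, evict 2, frames=[1,6,7] (faults so far: 5)
  step 8: ref 4 -> FAULT, evict 7, frames=[1,6,4] (faults so far: 6)
  step 9: ref 4 -> HIT, frames=[1,6,4] (faults so far: 6)
  step 10: ref 2 -> FAULT, evict 1, frames=[2,6,4] (faults so far: 7)
  step 11: ref 7 -> FAULT, evict 6, frames=[2,7,4] (faults so far: 8)
  step 12: ref 7 -> HIT, frames=[2,7,4] (faults so far: 8)
  LRU total faults: 8
--- Optimal ---
  step 0: ref 1 -> FAULT, frames=[1,-,-] (faults so far: 1)
  step 1: ref 2 -> FAULT, frames=[1,2,-] (faults so far: 2)
  step 2: ref 3 -> FAULT, frames=[1,2,3] (faults so far: 3)
  step 3: ref 1 -> HIT, frames=[1,2,3] (faults so far: 3)
  step 4: ref 2 -> HIT, frames=[1,2,3] (faults so far: 3)
  step 5: ref 7 -> FAULT, evict 3, frames=[1,2,7] (faults so far: 4)
  step 6: ref 1 -> HIT, frames=[1,2,7] (faults so far: 4)
  step 7: ref 6 -> FAULT, evict 1, frames=[6,2,7] (faults so far: 5)
  step 8: ref 4 -> FAULT, evict 6, frames=[4,2,7] (faults so far: 6)
  step 9: ref 4 -> HIT, frames=[4,2,7] (faults so far: 6)
  step 10: ref 2 -> HIT, frames=[4,2,7] (faults so far: 6)
  step 11: ref 7 -> HIT, frames=[4,2,7] (faults so far: 6)
  step 12: ref 7 -> HIT, frames=[4,2,7] (faults so far: 6)
  Optimal total faults: 6

Answer: 9 8 6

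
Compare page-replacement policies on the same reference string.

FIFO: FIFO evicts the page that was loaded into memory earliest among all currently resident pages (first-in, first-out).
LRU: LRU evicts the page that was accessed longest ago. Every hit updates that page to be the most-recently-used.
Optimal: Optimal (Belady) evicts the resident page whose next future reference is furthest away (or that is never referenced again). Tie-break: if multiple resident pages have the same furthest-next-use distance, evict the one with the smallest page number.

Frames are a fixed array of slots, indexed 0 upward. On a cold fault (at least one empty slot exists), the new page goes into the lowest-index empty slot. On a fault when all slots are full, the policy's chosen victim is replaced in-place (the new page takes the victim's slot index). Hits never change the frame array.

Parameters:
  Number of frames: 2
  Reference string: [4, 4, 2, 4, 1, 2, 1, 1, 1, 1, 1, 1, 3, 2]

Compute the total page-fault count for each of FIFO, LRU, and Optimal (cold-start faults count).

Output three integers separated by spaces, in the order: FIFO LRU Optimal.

Answer: 5 6 4

Derivation:
--- FIFO ---
  step 0: ref 4 -> FAULT, frames=[4,-] (faults so far: 1)
  step 1: ref 4 -> HIT, frames=[4,-] (faults so far: 1)
  step 2: ref 2 -> FAULT, frames=[4,2] (faults so far: 2)
  step 3: ref 4 -> HIT, frames=[4,2] (faults so far: 2)
  step 4: ref 1 -> FAULT, evict 4, frames=[1,2] (faults so far: 3)
  step 5: ref 2 -> HIT, frames=[1,2] (faults so far: 3)
  step 6: ref 1 -> HIT, frames=[1,2] (faults so far: 3)
  step 7: ref 1 -> HIT, frames=[1,2] (faults so far: 3)
  step 8: ref 1 -> HIT, frames=[1,2] (faults so far: 3)
  step 9: ref 1 -> HIT, frames=[1,2] (faults so far: 3)
  step 10: ref 1 -> HIT, frames=[1,2] (faults so far: 3)
  step 11: ref 1 -> HIT, frames=[1,2] (faults so far: 3)
  step 12: ref 3 -> FAULT, evict 2, frames=[1,3] (faults so far: 4)
  step 13: ref 2 -> FAULT, evict 1, frames=[2,3] (faults so far: 5)
  FIFO total faults: 5
--- LRU ---
  step 0: ref 4 -> FAULT, frames=[4,-] (faults so far: 1)
  step 1: ref 4 -> HIT, frames=[4,-] (faults so far: 1)
  step 2: ref 2 -> FAULT, frames=[4,2] (faults so far: 2)
  step 3: ref 4 -> HIT, frames=[4,2] (faults so far: 2)
  step 4: ref 1 -> FAULT, evict 2, frames=[4,1] (faults so far: 3)
  step 5: ref 2 -> FAULT, evict 4, frames=[2,1] (faults so far: 4)
  step 6: ref 1 -> HIT, frames=[2,1] (faults so far: 4)
  step 7: ref 1 -> HIT, frames=[2,1] (faults so far: 4)
  step 8: ref 1 -> HIT, frames=[2,1] (faults so far: 4)
  step 9: ref 1 -> HIT, frames=[2,1] (faults so far: 4)
  step 10: ref 1 -> HIT, frames=[2,1] (faults so far: 4)
  step 11: ref 1 -> HIT, frames=[2,1] (faults so far: 4)
  step 12: ref 3 -> FAULT, evict 2, frames=[3,1] (faults so far: 5)
  step 13: ref 2 -> FAULT, evict 1, frames=[3,2] (faults so far: 6)
  LRU total faults: 6
--- Optimal ---
  step 0: ref 4 -> FAULT, frames=[4,-] (faults so far: 1)
  step 1: ref 4 -> HIT, frames=[4,-] (faults so far: 1)
  step 2: ref 2 -> FAULT, frames=[4,2] (faults so far: 2)
  step 3: ref 4 -> HIT, frames=[4,2] (faults so far: 2)
  step 4: ref 1 -> FAULT, evict 4, frames=[1,2] (faults so far: 3)
  step 5: ref 2 -> HIT, frames=[1,2] (faults so far: 3)
  step 6: ref 1 -> HIT, frames=[1,2] (faults so far: 3)
  step 7: ref 1 -> HIT, frames=[1,2] (faults so far: 3)
  step 8: ref 1 -> HIT, frames=[1,2] (faults so far: 3)
  step 9: ref 1 -> HIT, frames=[1,2] (faults so far: 3)
  step 10: ref 1 -> HIT, frames=[1,2] (faults so far: 3)
  step 11: ref 1 -> HIT, frames=[1,2] (faults so far: 3)
  step 12: ref 3 -> FAULT, evict 1, frames=[3,2] (faults so far: 4)
  step 13: ref 2 -> HIT, frames=[3,2] (faults so far: 4)
  Optimal total faults: 4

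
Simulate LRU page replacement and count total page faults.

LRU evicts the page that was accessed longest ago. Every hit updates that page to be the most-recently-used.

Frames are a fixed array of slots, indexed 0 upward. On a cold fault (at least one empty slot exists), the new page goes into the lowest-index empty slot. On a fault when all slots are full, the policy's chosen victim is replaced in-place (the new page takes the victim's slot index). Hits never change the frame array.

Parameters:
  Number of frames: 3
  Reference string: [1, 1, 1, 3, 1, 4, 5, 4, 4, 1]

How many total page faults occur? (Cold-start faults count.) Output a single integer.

Step 0: ref 1 → FAULT, frames=[1,-,-]
Step 1: ref 1 → HIT, frames=[1,-,-]
Step 2: ref 1 → HIT, frames=[1,-,-]
Step 3: ref 3 → FAULT, frames=[1,3,-]
Step 4: ref 1 → HIT, frames=[1,3,-]
Step 5: ref 4 → FAULT, frames=[1,3,4]
Step 6: ref 5 → FAULT (evict 3), frames=[1,5,4]
Step 7: ref 4 → HIT, frames=[1,5,4]
Step 8: ref 4 → HIT, frames=[1,5,4]
Step 9: ref 1 → HIT, frames=[1,5,4]
Total faults: 4

Answer: 4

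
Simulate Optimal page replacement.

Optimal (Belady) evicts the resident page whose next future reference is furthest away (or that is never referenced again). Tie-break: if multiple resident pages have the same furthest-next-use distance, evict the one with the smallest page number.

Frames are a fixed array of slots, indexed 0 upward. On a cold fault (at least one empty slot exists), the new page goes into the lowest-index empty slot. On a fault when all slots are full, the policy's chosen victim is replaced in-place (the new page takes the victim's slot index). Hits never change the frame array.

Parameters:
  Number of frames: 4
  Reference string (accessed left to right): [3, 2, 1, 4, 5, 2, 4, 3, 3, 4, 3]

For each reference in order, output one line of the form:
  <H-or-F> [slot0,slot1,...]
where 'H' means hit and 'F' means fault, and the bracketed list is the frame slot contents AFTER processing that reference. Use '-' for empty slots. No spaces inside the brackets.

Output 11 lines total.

F [3,-,-,-]
F [3,2,-,-]
F [3,2,1,-]
F [3,2,1,4]
F [3,2,5,4]
H [3,2,5,4]
H [3,2,5,4]
H [3,2,5,4]
H [3,2,5,4]
H [3,2,5,4]
H [3,2,5,4]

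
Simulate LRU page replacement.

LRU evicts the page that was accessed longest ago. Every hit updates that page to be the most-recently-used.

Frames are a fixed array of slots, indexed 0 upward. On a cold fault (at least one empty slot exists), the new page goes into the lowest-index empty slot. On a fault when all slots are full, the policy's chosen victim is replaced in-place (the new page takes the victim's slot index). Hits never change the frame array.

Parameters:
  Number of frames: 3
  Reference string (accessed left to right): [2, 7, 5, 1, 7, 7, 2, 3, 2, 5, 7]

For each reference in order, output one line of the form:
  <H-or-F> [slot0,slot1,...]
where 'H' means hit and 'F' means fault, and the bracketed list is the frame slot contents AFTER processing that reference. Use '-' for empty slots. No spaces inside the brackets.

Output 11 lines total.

F [2,-,-]
F [2,7,-]
F [2,7,5]
F [1,7,5]
H [1,7,5]
H [1,7,5]
F [1,7,2]
F [3,7,2]
H [3,7,2]
F [3,5,2]
F [7,5,2]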